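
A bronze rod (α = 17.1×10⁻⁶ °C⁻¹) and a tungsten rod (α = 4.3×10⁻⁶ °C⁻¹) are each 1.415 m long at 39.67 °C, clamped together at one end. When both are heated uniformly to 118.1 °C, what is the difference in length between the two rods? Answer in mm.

1.42 mm

ΔT = 78.43 K
bronze: ΔL = 17.1×10⁻⁶ × 1.415 m × 78.43 = 1.8977×10⁻³ m = 1.8977 mm
tungsten: ΔL = 4.3×10⁻⁶ × 1.415 m × 78.43 = 4.7721×10⁻⁴ m = 0.47721 mm
difference = 1.8977 − 0.47721 = 1.42049 mm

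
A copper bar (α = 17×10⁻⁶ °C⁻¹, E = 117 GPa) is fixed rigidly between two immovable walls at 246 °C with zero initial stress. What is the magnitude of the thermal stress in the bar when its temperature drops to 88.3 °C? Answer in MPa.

Fully constrained: the free strain ε = αΔT is blocked, so σ = Eε = EαΔT.
|ΔT| = 157.7 K
σ = 117×10⁹ × 17×10⁻⁶ × 157.7 = 3.14×10⁸ Pa

σ = 314 MPa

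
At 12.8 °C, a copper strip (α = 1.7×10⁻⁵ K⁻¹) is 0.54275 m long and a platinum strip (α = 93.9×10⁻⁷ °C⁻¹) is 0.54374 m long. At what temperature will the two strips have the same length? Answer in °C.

L₁(1 + α₁ΔT) = L₂(1 + α₂ΔT) ⇒ ΔT = (L₂ − L₁)/(α₁L₁ − α₂L₂)
L₂ − L₁ = 0.54374 − 0.54275 = 9.90×10⁻⁴ m
α₁L₁ − α₂L₂ = 1.7×10⁻⁵×0.54275 − 93.9×10⁻⁷×0.54374 = 4.1210314×10⁻⁶ m/K
ΔT = 9.90×10⁻⁴ / 4.1210314×10⁻⁶ = 240.231 K
T = 12.8 + 240.231 = 253.031 °C

T = 253.0 °C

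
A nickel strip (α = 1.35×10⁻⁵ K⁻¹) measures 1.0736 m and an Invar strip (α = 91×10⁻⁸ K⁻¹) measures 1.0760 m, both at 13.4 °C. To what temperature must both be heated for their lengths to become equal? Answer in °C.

T = 191.0 °C

Equal length when α₁L₁ΔT − α₂L₂ΔT = L₂ − L₁ = 2.40×10⁻³ m
α₁L₁ = 1.44936×10⁻⁵, α₂L₂ = 9.7916×10⁻⁷ → Δ(αL) = 1.351444×10⁻⁵ m/K
ΔT = 2.40×10⁻³ / 1.351444×10⁻⁵ = 177.588 K, so T = 13.4 + 177.588 = 190.988 °C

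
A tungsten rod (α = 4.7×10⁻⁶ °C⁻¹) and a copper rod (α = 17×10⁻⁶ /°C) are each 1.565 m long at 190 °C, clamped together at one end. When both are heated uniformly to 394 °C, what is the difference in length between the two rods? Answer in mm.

3.93 mm

ΔT = 204 K
tungsten: ΔL = 4.7×10⁻⁶ × 1.565 m × 204 = 1.5005×10⁻³ m = 1.5005 mm
copper: ΔL = 17×10⁻⁶ × 1.565 m × 204 = 5.4274×10⁻³ m = 5.4274 mm
difference = 5.4274 − 1.5005 = 3.9269 mm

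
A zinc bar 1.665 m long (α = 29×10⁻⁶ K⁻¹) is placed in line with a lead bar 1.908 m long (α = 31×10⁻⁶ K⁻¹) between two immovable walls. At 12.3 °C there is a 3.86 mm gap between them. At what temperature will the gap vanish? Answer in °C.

T = 48.2 °C

α₁L₁ = 4.8285×10⁻⁵ m/K, α₂L₂ = 5.9148×10⁻⁵ m/K → total 1.07433×10⁻⁴ m/K
ΔT = g/(α₁L₁+α₂L₂) = 3.86×10⁻³ / 1.07433×10⁻⁴ = 35.929 K
T = 12.3 + 35.929 = 48.229 °C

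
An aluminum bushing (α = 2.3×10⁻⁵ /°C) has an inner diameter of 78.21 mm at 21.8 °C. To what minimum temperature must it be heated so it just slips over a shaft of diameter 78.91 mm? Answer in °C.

T = 411 °C

Required Δd = 78.91 − 78.21 = 0.70 mm
Δd = αd₀ΔT ⇒ ΔT = Δd/(αd₀) = 0.70 / (2.3×10⁻⁵ × 78.21) = 389.14 K
T_min = 21.8 + 389.14 = 410.94 °C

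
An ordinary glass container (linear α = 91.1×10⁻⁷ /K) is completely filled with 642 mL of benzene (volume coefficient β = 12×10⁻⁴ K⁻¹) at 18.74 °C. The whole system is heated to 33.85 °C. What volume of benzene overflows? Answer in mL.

The container also expands: β_container ≈ 3α = 2.733×10⁻⁵ /K
Net overflow = V₀(β_liq − 3α_cont)ΔT
β − 3α = 1.20×10⁻³ − 2.733×10⁻⁵ = 1.17267×10⁻³ /K; ΔT = 15.11 K
ΔV = 642 × 1.17267×10⁻³ × 15.11 = 11.4 mL

11.4 mL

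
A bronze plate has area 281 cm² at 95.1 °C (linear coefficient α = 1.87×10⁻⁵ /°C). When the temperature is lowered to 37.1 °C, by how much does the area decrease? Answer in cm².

ΔA = 0.610 cm²

Area coefficient ≈ 2α; |ΔT| = 58.0 K
ΔA = 2αA₀ΔT = 2(1.87×10⁻⁵)(281)(58.0) = 0.610 cm²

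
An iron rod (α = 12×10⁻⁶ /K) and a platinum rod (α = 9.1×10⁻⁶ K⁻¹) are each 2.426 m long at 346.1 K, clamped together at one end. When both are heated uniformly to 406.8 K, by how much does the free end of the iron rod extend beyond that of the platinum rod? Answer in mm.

ΔT = 60.7 K
iron: ΔL = 12×10⁻⁶ × 2.426 m × 60.7 = 1.7671×10⁻³ m = 1.7671 mm
platinum: ΔL = 9.1×10⁻⁶ × 2.426 m × 60.7 = 1.3400×10⁻³ m = 1.3400 mm
difference = 1.7671 − 1.3400 = 0.4271 mm

0.427 mm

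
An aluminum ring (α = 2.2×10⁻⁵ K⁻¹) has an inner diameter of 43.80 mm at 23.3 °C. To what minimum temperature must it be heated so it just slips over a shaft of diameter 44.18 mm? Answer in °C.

T = 418 °C

Required Δd = 44.18 − 43.80 = 0.38 mm
Δd = αd₀ΔT ⇒ ΔT = Δd/(αd₀) = 0.38 / (2.2×10⁻⁵ × 43.80) = 394.35 K
T_min = 23.3 + 394.35 = 417.65 °C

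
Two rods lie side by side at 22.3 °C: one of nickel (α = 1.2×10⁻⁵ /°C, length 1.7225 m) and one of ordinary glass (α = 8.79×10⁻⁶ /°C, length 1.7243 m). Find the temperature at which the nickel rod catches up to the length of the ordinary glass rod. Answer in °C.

Equal length when α₁L₁ΔT − α₂L₂ΔT = L₂ − L₁ = 1.80×10⁻³ m
α₁L₁ = 2.067×10⁻⁵, α₂L₂ = 1.5156597×10⁻⁵ → Δ(αL) = 5.513403×10⁻⁶ m/K
ΔT = 1.80×10⁻³ / 5.513403×10⁻⁶ = 326.477 K, so T = 22.3 + 326.477 = 348.777 °C

T = 348.8 °C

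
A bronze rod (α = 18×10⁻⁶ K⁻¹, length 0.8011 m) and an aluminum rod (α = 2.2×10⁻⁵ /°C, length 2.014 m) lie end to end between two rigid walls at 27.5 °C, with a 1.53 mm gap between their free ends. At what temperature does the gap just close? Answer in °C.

Gap closes when ΔL₁ + ΔL₂ = 1.53 mm = 1.53×10⁻³ m
(α₁L₁ + α₂L₂)ΔT = g
α₁L₁ + α₂L₂ = 18×10⁻⁶×0.8011 + 2.2×10⁻⁵×2.014 = 5.87278×10⁻⁵ m/K
ΔT = 1.53×10⁻³ / 5.87278×10⁻⁵ = 26.052 K
T = 27.5 + 26.052 = 53.552 °C

T = 53.6 °C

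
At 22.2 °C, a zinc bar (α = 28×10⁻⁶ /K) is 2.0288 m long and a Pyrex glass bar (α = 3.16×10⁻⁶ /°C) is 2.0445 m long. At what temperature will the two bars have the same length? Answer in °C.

T = 334.0 °C

Equal length when α₁L₁ΔT − α₂L₂ΔT = L₂ − L₁ = 1.57×10⁻² m
α₁L₁ = 5.68064×10⁻⁵, α₂L₂ = 6.46062×10⁻⁶ → Δ(αL) = 5.034578×10⁻⁵ m/K
ΔT = 1.57×10⁻² / 5.034578×10⁻⁵ = 311.843 K, so T = 22.2 + 311.843 = 334.043 °C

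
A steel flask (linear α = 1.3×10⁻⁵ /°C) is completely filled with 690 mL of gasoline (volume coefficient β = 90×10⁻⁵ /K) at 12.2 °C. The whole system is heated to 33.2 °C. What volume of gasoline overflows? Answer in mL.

The flask also expands: β_container ≈ 3α = 3.9×10⁻⁵ /K
Net overflow = V₀(β_liq − 3α_cont)ΔT
β − 3α = 9.00×10⁻⁴ − 3.9×10⁻⁵ = 8.61×10⁻⁴ /K; ΔT = 21.0 K
ΔV = 690 × 8.61×10⁻⁴ × 21.0 = 12.5 mL

12.5 mL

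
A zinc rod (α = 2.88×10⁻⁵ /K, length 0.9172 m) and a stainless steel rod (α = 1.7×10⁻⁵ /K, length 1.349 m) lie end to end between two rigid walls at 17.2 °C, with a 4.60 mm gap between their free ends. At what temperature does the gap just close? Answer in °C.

Gap closes when ΔL₁ + ΔL₂ = 4.60 mm = 4.60×10⁻³ m
(α₁L₁ + α₂L₂)ΔT = g
α₁L₁ + α₂L₂ = 2.88×10⁻⁵×0.9172 + 1.7×10⁻⁵×1.349 = 4.934836×10⁻⁵ m/K
ΔT = 4.60×10⁻³ / 4.934836×10⁻⁵ = 93.21 K
T = 17.2 + 93.21 = 110.41 °C

T = 110 °C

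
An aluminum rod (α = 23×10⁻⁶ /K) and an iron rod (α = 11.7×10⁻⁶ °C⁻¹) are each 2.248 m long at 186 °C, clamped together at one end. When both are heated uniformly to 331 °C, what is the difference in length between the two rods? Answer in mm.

3.68 mm

ΔT = 145 K
aluminum: ΔL = 23×10⁻⁶ × 2.248 m × 145 = 7.4971×10⁻³ m = 7.4971 mm
iron: ΔL = 11.7×10⁻⁶ × 2.248 m × 145 = 3.8137×10⁻³ m = 3.8137 mm
difference = 7.4971 − 3.8137 = 3.6834 mm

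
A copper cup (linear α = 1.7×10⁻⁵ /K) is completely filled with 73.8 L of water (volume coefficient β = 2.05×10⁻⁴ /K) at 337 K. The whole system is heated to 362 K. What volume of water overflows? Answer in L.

0.284 L

The cup also expands: β_container ≈ 3α = 5.1×10⁻⁵ /K
Net overflow = V₀(β_liq − 3α_cont)ΔT
β − 3α = 2.05×10⁻⁴ − 5.1×10⁻⁵ = 1.54×10⁻⁴ /K; ΔT = 25 K
ΔV = 73.8 × 1.54×10⁻⁴ × 25 = 0.284 L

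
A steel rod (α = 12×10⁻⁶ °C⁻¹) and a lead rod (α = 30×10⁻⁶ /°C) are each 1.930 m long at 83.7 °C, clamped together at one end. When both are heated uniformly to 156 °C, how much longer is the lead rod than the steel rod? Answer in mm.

2.51 mm

ΔT = 72.3 K
steel: ΔL = 12×10⁻⁶ × 1.930 m × 72.3 = 1.6745×10⁻³ m = 1.6745 mm
lead: ΔL = 30×10⁻⁶ × 1.930 m × 72.3 = 4.1862×10⁻³ m = 4.1862 mm
difference = 4.1862 − 1.6745 = 2.5117 mm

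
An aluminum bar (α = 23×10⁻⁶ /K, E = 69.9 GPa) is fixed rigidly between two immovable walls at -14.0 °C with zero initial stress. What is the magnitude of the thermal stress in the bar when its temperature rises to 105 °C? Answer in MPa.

Fully constrained: the free strain ε = αΔT is blocked, so σ = Eε = EαΔT.
|ΔT| = 119.0 K
σ = 69.9×10⁹ × 23×10⁻⁶ × 119.0 = 1.91×10⁸ Pa

σ = 191 MPa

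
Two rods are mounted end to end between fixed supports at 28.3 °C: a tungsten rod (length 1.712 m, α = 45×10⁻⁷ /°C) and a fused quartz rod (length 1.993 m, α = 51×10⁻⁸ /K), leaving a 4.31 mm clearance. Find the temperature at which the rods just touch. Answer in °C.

T = 523 °C

α₁L₁ = 7.704×10⁻⁶ m/K, α₂L₂ = 1.01643×10⁻⁶ m/K → total 8.72043×10⁻⁶ m/K
ΔT = g/(α₁L₁+α₂L₂) = 4.31×10⁻³ / 8.72043×10⁻⁶ = 494.24 K
T = 28.3 + 494.24 = 522.54 °C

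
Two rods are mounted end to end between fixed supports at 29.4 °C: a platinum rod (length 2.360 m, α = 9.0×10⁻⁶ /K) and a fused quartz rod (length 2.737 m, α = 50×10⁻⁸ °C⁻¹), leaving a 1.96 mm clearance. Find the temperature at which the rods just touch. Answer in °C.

α₁L₁ = 2.124×10⁻⁵ m/K, α₂L₂ = 1.3685×10⁻⁶ m/K → total 2.26085×10⁻⁵ m/K
ΔT = g/(α₁L₁+α₂L₂) = 1.96×10⁻³ / 2.26085×10⁻⁵ = 86.69 K
T = 29.4 + 86.69 = 116.09 °C

T = 116 °C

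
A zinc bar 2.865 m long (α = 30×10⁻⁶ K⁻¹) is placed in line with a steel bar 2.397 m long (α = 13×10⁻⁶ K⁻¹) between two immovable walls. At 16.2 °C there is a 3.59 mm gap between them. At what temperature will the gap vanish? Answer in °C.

T = 46.9 °C

α₁L₁ = 8.595×10⁻⁵ m/K, α₂L₂ = 3.1161×10⁻⁵ m/K → total 1.17111×10⁻⁴ m/K
ΔT = g/(α₁L₁+α₂L₂) = 3.59×10⁻³ / 1.17111×10⁻⁴ = 30.655 K
T = 16.2 + 30.655 = 46.855 °C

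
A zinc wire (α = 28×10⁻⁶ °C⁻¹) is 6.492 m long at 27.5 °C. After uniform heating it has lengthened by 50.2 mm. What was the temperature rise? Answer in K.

ΔL = αL₀ΔT ⇒ ΔT = ΔL / (αL₀)
ΔT = 50.2×10⁻³ m / (28×10⁻⁶ × 6.492 m) = 276.16 K

ΔT = 276 K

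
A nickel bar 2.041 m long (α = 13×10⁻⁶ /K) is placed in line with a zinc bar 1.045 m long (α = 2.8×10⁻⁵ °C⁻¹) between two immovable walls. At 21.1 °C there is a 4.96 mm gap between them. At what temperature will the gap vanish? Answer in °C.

Gap closes when ΔL₁ + ΔL₂ = 4.96 mm = 4.96×10⁻³ m
(α₁L₁ + α₂L₂)ΔT = g
α₁L₁ + α₂L₂ = 13×10⁻⁶×2.041 + 2.8×10⁻⁵×1.045 = 5.5793×10⁻⁵ m/K
ΔT = 4.96×10⁻³ / 5.5793×10⁻⁵ = 88.90 K
T = 21.1 + 88.90 = 110.00 °C

T = 110 °C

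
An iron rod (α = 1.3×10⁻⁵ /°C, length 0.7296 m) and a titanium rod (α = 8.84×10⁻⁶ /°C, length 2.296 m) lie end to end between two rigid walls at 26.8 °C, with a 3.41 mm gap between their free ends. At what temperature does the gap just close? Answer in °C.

Gap closes when ΔL₁ + ΔL₂ = 3.41 mm = 3.41×10⁻³ m
(α₁L₁ + α₂L₂)ΔT = g
α₁L₁ + α₂L₂ = 1.3×10⁻⁵×0.7296 + 8.84×10⁻⁶×2.296 = 2.978144×10⁻⁵ m/K
ΔT = 3.41×10⁻³ / 2.978144×10⁻⁵ = 114.50 K
T = 26.8 + 114.50 = 141.30 °C

T = 141 °C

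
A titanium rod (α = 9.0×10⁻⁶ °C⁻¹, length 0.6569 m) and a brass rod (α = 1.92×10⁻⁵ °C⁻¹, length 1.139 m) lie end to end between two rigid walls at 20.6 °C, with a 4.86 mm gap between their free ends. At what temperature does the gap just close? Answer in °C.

Gap closes when ΔL₁ + ΔL₂ = 4.86 mm = 4.86×10⁻³ m
(α₁L₁ + α₂L₂)ΔT = g
α₁L₁ + α₂L₂ = 9.0×10⁻⁶×0.6569 + 1.92×10⁻⁵×1.139 = 2.77809×10⁻⁵ m/K
ΔT = 4.86×10⁻³ / 2.77809×10⁻⁵ = 174.94 K
T = 20.6 + 174.94 = 195.54 °C

T = 196 °C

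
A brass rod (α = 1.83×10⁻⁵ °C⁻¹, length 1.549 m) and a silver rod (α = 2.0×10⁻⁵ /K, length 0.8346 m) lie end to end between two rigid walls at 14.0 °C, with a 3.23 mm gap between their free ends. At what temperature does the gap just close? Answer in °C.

T = 85.7 °C

α₁L₁ = 2.83467×10⁻⁵ m/K, α₂L₂ = 1.6692×10⁻⁵ m/K → total 4.50387×10⁻⁵ m/K
ΔT = g/(α₁L₁+α₂L₂) = 3.23×10⁻³ / 4.50387×10⁻⁵ = 71.716 K
T = 14.0 + 71.716 = 85.716 °C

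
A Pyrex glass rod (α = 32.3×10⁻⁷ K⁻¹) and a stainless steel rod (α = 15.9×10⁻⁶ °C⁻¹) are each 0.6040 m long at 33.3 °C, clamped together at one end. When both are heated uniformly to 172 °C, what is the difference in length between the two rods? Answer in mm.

ΔT = 138.7 K
Pyrex glass: ΔL = 32.3×10⁻⁷ × 0.6040 m × 138.7 = 2.7059×10⁻⁴ m = 0.27059 mm
stainless steel: ΔL = 15.9×10⁻⁶ × 0.6040 m × 138.7 = 1.3320×10⁻³ m = 1.3320 mm
difference = 1.3320 − 0.27059 = 1.06141 mm

1.06 mm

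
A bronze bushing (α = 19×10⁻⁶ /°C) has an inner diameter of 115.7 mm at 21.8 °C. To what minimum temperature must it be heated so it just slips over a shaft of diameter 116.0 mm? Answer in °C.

T = 158 °C

Required Δd = 116.0 − 115.7 = 0.3 mm
Δd = αd₀ΔT ⇒ ΔT = Δd/(αd₀) = 0.3 / (19×10⁻⁶ × 115.7) = 136.47 K
T_min = 21.8 + 136.47 = 158.27 °C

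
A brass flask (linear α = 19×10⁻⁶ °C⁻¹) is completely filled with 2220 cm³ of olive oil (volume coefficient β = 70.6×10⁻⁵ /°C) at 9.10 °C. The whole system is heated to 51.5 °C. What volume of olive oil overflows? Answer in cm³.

The flask also expands: β_container ≈ 3α = 5.7×10⁻⁵ /K
Net overflow = V₀(β_liq − 3α_cont)ΔT
β − 3α = 7.06×10⁻⁴ − 5.7×10⁻⁵ = 6.49×10⁻⁴ /K; ΔT = 42.40 K
ΔV = 2220 × 6.49×10⁻⁴ × 42.40 = 61.1 cm³

61.1 cm³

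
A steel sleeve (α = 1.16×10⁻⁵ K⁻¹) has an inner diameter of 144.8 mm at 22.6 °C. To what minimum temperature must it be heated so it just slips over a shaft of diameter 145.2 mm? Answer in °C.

T = 261 °C

Required Δd = 145.2 − 144.8 = 0.4 mm
Δd = αd₀ΔT ⇒ ΔT = Δd/(αd₀) = 0.4 / (1.16×10⁻⁵ × 144.8) = 238.14 K
T_min = 22.6 + 238.14 = 260.74 °C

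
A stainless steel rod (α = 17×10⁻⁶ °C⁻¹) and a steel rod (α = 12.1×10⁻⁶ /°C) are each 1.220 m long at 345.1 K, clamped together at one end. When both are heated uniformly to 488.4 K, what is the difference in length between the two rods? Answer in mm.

ΔT = 143.3 K
stainless steel: ΔL = 17×10⁻⁶ × 1.220 m × 143.3 = 2.9720×10⁻³ m = 2.9720 mm
steel: ΔL = 12.1×10⁻⁶ × 1.220 m × 143.3 = 2.1154×10⁻³ m = 2.1154 mm
difference = 2.9720 − 2.1154 = 0.8566 mm

0.857 mm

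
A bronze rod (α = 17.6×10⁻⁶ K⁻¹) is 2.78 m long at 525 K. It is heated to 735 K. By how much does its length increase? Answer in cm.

|ΔT| = |735 − 525| = 210 K
ΔL = αL₀ΔT = (17.6×10⁻⁶)(2.78)(210) = 1.03×10⁻² m

ΔL = 1.03 cm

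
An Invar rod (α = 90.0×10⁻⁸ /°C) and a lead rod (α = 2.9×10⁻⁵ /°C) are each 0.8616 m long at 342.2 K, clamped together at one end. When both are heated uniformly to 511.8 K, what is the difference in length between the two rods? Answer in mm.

4.11 mm

ΔT = 169.6 K
Invar: ΔL = 90.0×10⁻⁸ × 0.8616 m × 169.6 = 1.3151×10⁻⁴ m = 0.13151 mm
lead: ΔL = 2.9×10⁻⁵ × 0.8616 m × 169.6 = 4.2377×10⁻³ m = 4.2377 mm
difference = 4.2377 − 0.13151 = 4.10619 mm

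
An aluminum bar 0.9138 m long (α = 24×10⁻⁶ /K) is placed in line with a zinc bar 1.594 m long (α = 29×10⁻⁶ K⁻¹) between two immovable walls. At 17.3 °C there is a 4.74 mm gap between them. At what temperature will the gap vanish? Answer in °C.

T = 86.8 °C

α₁L₁ = 2.19312×10⁻⁵ m/K, α₂L₂ = 4.6226×10⁻⁵ m/K → total 6.81572×10⁻⁵ m/K
ΔT = g/(α₁L₁+α₂L₂) = 4.74×10⁻³ / 6.81572×10⁻⁵ = 69.545 K
T = 17.3 + 69.545 = 86.845 °C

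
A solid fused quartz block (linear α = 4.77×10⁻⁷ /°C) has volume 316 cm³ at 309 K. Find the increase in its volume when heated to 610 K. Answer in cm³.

Isotropic solid: β ≈ 3α = 1.4×10⁻⁶ /K; ΔT = 301 K
ΔV = 3αV₀ΔT = 3(4.77×10⁻⁷)(316)(301) = 0.136 cm³

ΔV = 0.136 cm³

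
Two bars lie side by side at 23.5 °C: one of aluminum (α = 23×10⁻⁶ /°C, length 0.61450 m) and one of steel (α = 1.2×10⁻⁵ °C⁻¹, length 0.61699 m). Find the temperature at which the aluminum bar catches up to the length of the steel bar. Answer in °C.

T = 393.5 °C

Equal length when α₁L₁ΔT − α₂L₂ΔT = L₂ − L₁ = 2.49×10⁻³ m
α₁L₁ = 1.41335×10⁻⁵, α₂L₂ = 7.40388×10⁻⁶ → Δ(αL) = 6.72962×10⁻⁶ m/K
ΔT = 2.49×10⁻³ / 6.72962×10⁻⁶ = 370.006 K, so T = 23.5 + 370.006 = 393.506 °C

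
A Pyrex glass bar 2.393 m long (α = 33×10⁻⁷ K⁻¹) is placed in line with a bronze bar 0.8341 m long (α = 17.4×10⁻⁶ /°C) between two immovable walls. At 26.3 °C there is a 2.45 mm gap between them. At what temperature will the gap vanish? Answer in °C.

α₁L₁ = 7.8969×10⁻⁶ m/K, α₂L₂ = 1.451334×10⁻⁵ m/K → total 2.241024×10⁻⁵ m/K
ΔT = g/(α₁L₁+α₂L₂) = 2.45×10⁻³ / 2.241024×10⁻⁵ = 109.33 K
T = 26.3 + 109.33 = 135.63 °C

T = 136 °C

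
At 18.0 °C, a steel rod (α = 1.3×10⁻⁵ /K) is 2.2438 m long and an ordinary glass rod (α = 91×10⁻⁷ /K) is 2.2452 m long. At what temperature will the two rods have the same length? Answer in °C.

T = 178.2 °C

L₁(1 + α₁ΔT) = L₂(1 + α₂ΔT) ⇒ ΔT = (L₂ − L₁)/(α₁L₁ − α₂L₂)
L₂ − L₁ = 2.2452 − 2.2438 = 1.40×10⁻³ m
α₁L₁ − α₂L₂ = 1.3×10⁻⁵×2.2438 − 91×10⁻⁷×2.2452 = 8.73808×10⁻⁶ m/K
ΔT = 1.40×10⁻³ / 8.73808×10⁻⁶ = 160.218 K
T = 18.0 + 160.218 = 178.218 °C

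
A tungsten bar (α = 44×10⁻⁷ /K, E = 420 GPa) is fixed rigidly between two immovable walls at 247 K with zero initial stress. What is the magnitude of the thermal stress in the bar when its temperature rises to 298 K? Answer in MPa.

σ = 94.2 MPa

Fully constrained: the free strain ε = αΔT is blocked, so σ = Eε = EαΔT.
|ΔT| = 51 K
σ = 420×10⁹ × 44×10⁻⁷ × 51 = 9.42×10⁷ Pa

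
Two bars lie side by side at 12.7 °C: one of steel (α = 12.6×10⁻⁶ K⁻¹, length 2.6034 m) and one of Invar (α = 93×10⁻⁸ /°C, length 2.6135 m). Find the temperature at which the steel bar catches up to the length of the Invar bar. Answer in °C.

L₁(1 + α₁ΔT) = L₂(1 + α₂ΔT) ⇒ ΔT = (L₂ − L₁)/(α₁L₁ − α₂L₂)
L₂ − L₁ = 2.6135 − 2.6034 = 1.01×10⁻² m
α₁L₁ − α₂L₂ = 12.6×10⁻⁶×2.6034 − 93×10⁻⁸×2.6135 = 3.0372285×10⁻⁵ m/K
ΔT = 1.01×10⁻² / 3.0372285×10⁻⁵ = 332.540 K
T = 12.7 + 332.540 = 345.240 °C

T = 345.2 °C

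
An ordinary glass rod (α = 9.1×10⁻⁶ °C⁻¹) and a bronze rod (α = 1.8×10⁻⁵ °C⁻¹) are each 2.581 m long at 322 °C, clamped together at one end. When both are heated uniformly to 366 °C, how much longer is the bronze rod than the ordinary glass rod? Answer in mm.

ΔT = 44 K
ordinary glass: ΔL = 9.1×10⁻⁶ × 2.581 m × 44 = 1.0334×10⁻³ m = 1.0334 mm
bronze: ΔL = 1.8×10⁻⁵ × 2.581 m × 44 = 2.0442×10⁻³ m = 2.0442 mm
difference = 2.0442 − 1.0334 = 1.0108 mm

1.01 mm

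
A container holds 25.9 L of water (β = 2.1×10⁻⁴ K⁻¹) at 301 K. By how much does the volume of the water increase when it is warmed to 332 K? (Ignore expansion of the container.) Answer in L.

ΔV = 0.169 L

|ΔT| = |332 − 301| = 31 K
ΔV = βV₀ΔT = (2.1×10⁻⁴)(25.9)(31) = 0.169 L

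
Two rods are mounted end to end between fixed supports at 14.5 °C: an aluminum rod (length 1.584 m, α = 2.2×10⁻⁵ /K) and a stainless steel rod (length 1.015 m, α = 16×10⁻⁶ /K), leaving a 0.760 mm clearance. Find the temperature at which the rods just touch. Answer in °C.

Gap closes when ΔL₁ + ΔL₂ = 0.760 mm = 7.60×10⁻⁴ m
(α₁L₁ + α₂L₂)ΔT = g
α₁L₁ + α₂L₂ = 2.2×10⁻⁵×1.584 + 16×10⁻⁶×1.015 = 5.1088×10⁻⁵ m/K
ΔT = 7.60×10⁻⁴ / 5.1088×10⁻⁵ = 14.876 K
T = 14.5 + 14.876 = 29.376 °C

T = 29.4 °C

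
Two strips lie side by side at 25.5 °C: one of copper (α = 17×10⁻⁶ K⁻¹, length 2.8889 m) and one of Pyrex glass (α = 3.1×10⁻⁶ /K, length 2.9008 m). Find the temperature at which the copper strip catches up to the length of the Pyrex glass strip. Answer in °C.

Equal length when α₁L₁ΔT − α₂L₂ΔT = L₂ − L₁ = 1.19×10⁻² m
α₁L₁ = 4.91113×10⁻⁵, α₂L₂ = 8.99248×10⁻⁶ → Δ(αL) = 4.011882×10⁻⁵ m/K
ΔT = 1.19×10⁻² / 4.011882×10⁻⁵ = 296.619 K, so T = 25.5 + 296.619 = 322.119 °C

T = 322.1 °C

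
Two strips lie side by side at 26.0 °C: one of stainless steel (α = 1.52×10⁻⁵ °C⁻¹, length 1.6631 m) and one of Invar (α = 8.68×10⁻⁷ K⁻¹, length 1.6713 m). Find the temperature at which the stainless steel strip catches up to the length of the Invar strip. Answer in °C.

T = 370.1 °C

L₁(1 + α₁ΔT) = L₂(1 + α₂ΔT) ⇒ ΔT = (L₂ − L₁)/(α₁L₁ − α₂L₂)
L₂ − L₁ = 1.6713 − 1.6631 = 8.20×10⁻³ m
α₁L₁ − α₂L₂ = 1.52×10⁻⁵×1.6631 − 8.68×10⁻⁷×1.6713 = 2.38284316×10⁻⁵ m/K
ΔT = 8.20×10⁻³ / 2.38284316×10⁻⁵ = 344.127 K
T = 26.0 + 344.127 = 370.127 °C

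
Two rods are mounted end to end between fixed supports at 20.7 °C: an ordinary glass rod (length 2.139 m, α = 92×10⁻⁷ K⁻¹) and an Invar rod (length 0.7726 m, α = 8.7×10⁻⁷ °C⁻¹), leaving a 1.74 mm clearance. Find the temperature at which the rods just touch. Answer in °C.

T = 106 °C

Gap closes when ΔL₁ + ΔL₂ = 1.74 mm = 1.74×10⁻³ m
(α₁L₁ + α₂L₂)ΔT = g
α₁L₁ + α₂L₂ = 92×10⁻⁷×2.139 + 8.7×10⁻⁷×0.7726 = 2.0350962×10⁻⁵ m/K
ΔT = 1.74×10⁻³ / 2.0350962×10⁻⁵ = 85.50 K
T = 20.7 + 85.50 = 106.20 °C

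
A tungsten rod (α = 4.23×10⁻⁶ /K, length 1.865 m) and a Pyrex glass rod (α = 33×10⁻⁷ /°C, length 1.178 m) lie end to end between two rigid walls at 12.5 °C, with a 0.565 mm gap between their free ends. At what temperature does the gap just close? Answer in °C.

α₁L₁ = 7.88895×10⁻⁶ m/K, α₂L₂ = 3.8874×10⁻⁶ m/K → total 1.177635×10⁻⁵ m/K
ΔT = g/(α₁L₁+α₂L₂) = 5.65×10⁻⁴ / 1.177635×10⁻⁵ = 47.978 K
T = 12.5 + 47.978 = 60.478 °C

T = 60.5 °C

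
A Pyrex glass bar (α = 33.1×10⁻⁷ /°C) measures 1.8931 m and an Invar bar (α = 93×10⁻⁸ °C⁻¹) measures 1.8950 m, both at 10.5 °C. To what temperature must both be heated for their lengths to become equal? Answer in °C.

L₁(1 + α₁ΔT) = L₂(1 + α₂ΔT) ⇒ ΔT = (L₂ − L₁)/(α₁L₁ − α₂L₂)
L₂ − L₁ = 1.8950 − 1.8931 = 1.90×10⁻³ m
α₁L₁ − α₂L₂ = 33.1×10⁻⁷×1.8931 − 93×10⁻⁸×1.8950 = 4.503811×10⁻⁶ m/K
ΔT = 1.90×10⁻³ / 4.503811×10⁻⁶ = 421.865 K
T = 10.5 + 421.865 = 432.365 °C

T = 432.4 °C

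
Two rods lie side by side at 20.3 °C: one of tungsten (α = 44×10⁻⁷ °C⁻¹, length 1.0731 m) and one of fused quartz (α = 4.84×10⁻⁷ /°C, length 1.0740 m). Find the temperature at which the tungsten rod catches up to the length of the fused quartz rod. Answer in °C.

T = 234.5 °C

Equal length when α₁L₁ΔT − α₂L₂ΔT = L₂ − L₁ = 9.00×10⁻⁴ m
α₁L₁ = 4.72164×10⁻⁶, α₂L₂ = 5.19816×10⁻⁷ → Δ(αL) = 4.201824×10⁻⁶ m/K
ΔT = 9.00×10⁻⁴ / 4.201824×10⁻⁶ = 214.193 K, so T = 20.3 + 214.193 = 234.493 °C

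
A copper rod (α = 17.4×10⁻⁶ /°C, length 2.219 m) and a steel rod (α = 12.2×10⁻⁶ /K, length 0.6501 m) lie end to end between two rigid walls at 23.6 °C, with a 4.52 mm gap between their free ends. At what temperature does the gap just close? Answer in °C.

α₁L₁ = 3.86106×10⁻⁵ m/K, α₂L₂ = 7.93122×10⁻⁶ m/K → total 4.654182×10⁻⁵ m/K
ΔT = g/(α₁L₁+α₂L₂) = 4.52×10⁻³ / 4.654182×10⁻⁵ = 97.12 K
T = 23.6 + 97.12 = 120.72 °C

T = 121 °C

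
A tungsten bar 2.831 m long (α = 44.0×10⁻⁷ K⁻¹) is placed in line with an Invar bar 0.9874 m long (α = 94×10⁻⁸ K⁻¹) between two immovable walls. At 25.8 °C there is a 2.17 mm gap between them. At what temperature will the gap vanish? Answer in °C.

α₁L₁ = 1.24564×10⁻⁵ m/K, α₂L₂ = 9.28156×10⁻⁷ m/K → total 1.3384556×10⁻⁵ m/K
ΔT = g/(α₁L₁+α₂L₂) = 2.17×10⁻³ / 1.3384556×10⁻⁵ = 162.13 K
T = 25.8 + 162.13 = 187.93 °C

T = 188 °C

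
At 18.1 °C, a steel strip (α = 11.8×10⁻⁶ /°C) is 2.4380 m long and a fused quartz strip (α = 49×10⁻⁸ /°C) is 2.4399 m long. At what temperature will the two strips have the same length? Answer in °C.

T = 87.01 °C

L₁(1 + α₁ΔT) = L₂(1 + α₂ΔT) ⇒ ΔT = (L₂ − L₁)/(α₁L₁ − α₂L₂)
L₂ − L₁ = 2.4399 − 2.4380 = 1.90×10⁻³ m
α₁L₁ − α₂L₂ = 11.8×10⁻⁶×2.4380 − 49×10⁻⁸×2.4399 = 2.7572849×10⁻⁵ m/K
ΔT = 1.90×10⁻³ / 2.7572849×10⁻⁵ = 68.9084 K
T = 18.1 + 68.9084 = 87.0084 °C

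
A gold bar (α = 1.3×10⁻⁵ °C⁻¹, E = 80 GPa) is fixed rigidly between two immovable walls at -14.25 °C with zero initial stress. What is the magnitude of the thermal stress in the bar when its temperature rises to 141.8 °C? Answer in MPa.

Fully constrained: the free strain ε = αΔT is blocked, so σ = Eε = EαΔT.
|ΔT| = 156.05 K
σ = 80.0×10⁹ × 1.3×10⁻⁵ × 156.05 = 1.62×10⁸ Pa

σ = 162 MPa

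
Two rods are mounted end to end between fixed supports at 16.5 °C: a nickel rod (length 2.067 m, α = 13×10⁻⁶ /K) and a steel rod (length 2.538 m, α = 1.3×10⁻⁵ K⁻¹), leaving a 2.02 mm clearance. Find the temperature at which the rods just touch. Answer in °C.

α₁L₁ = 2.6871×10⁻⁵ m/K, α₂L₂ = 3.2994×10⁻⁵ m/K → total 5.9865×10⁻⁵ m/K
ΔT = g/(α₁L₁+α₂L₂) = 2.02×10⁻³ / 5.9865×10⁻⁵ = 33.743 K
T = 16.5 + 33.743 = 50.243 °C

T = 50.2 °C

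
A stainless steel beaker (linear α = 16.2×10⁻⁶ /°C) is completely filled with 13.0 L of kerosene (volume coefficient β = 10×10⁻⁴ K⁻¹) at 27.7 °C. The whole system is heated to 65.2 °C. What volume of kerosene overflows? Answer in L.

0.464 L

The beaker also expands: β_container ≈ 3α = 4.86×10⁻⁵ /K
Net overflow = V₀(β_liq − 3α_cont)ΔT
β − 3α = 1.00×10⁻³ − 4.86×10⁻⁵ = 9.514×10⁻⁴ /K; ΔT = 37.5 K
ΔV = 13.0 × 9.514×10⁻⁴ × 37.5 = 0.464 L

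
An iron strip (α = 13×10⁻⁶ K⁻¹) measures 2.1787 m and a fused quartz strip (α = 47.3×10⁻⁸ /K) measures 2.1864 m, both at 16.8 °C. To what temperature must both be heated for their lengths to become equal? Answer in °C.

Equal length when α₁L₁ΔT − α₂L₂ΔT = L₂ − L₁ = 7.70×10⁻³ m
α₁L₁ = 2.83231×10⁻⁵, α₂L₂ = 1.0341672×10⁻⁶ → Δ(αL) = 2.72889328×10⁻⁵ m/K
ΔT = 7.70×10⁻³ / 2.72889328×10⁻⁵ = 282.166 K, so T = 16.8 + 282.166 = 298.966 °C

T = 299.0 °C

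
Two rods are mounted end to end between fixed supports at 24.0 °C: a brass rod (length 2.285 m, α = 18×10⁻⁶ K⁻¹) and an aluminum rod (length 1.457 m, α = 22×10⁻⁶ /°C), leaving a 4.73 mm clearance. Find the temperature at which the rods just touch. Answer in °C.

T = 88.6 °C

α₁L₁ = 4.113×10⁻⁵ m/K, α₂L₂ = 3.2054×10⁻⁵ m/K → total 7.3184×10⁻⁵ m/K
ΔT = g/(α₁L₁+α₂L₂) = 4.73×10⁻³ / 7.3184×10⁻⁵ = 64.632 K
T = 24.0 + 64.632 = 88.632 °C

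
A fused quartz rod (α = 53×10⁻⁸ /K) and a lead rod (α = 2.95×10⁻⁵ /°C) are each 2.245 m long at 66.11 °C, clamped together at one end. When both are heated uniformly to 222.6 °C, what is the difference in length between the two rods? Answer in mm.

10.2 mm

ΔT = 156.49 K
fused quartz: ΔL = 53×10⁻⁸ × 2.245 m × 156.49 = 1.8620×10⁻⁴ m = 0.18620 mm
lead: ΔL = 2.95×10⁻⁵ × 2.245 m × 156.49 = 1.0364×10⁻² m = 10.364 mm
difference = 10.364 − 0.18620 = 10.1778 mm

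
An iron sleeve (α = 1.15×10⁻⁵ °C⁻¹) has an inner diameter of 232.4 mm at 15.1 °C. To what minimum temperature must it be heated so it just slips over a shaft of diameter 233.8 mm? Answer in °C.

T = 539 °C

Required Δd = 233.8 − 232.4 = 1.4 mm
Δd = αd₀ΔT ⇒ ΔT = Δd/(αd₀) = 1.4 / (1.15×10⁻⁵ × 232.4) = 523.83 K
T_min = 15.1 + 523.83 = 538.93 °C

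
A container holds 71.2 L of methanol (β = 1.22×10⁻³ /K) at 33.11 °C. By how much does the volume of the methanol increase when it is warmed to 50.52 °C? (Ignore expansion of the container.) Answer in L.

|ΔT| = |50.52 − 33.11| = 17.41 K
ΔV = βV₀ΔT = (1.22×10⁻³)(71.2)(17.41) = 1.51 L

ΔV = 1.51 L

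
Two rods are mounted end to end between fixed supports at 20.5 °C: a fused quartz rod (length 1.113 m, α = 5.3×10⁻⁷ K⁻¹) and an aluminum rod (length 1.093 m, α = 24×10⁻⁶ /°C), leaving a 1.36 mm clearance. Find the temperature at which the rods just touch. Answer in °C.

α₁L₁ = 5.8989×10⁻⁷ m/K, α₂L₂ = 2.6232×10⁻⁵ m/K → total 2.682189×10⁻⁵ m/K
ΔT = g/(α₁L₁+α₂L₂) = 1.36×10⁻³ / 2.682189×10⁻⁵ = 50.705 K
T = 20.5 + 50.705 = 71.205 °C

T = 71.2 °C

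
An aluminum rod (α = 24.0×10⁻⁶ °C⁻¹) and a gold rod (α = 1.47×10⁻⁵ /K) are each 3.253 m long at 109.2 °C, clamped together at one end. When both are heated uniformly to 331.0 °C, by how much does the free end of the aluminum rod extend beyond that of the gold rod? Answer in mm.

ΔT = 221.8 K
aluminum: ΔL = 24.0×10⁻⁶ × 3.253 m × 221.8 = 1.7316×10⁻² m = 17.316 mm
gold: ΔL = 1.47×10⁻⁵ × 3.253 m × 221.8 = 1.0606×10⁻² m = 10.606 mm
difference = 17.316 − 10.606 = 6.710 mm

6.71 mm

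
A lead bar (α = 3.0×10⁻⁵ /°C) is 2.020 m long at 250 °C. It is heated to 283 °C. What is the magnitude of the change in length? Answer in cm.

|ΔT| = |283 − 250| = 33 K
ΔL = αL₀ΔT = (3.0×10⁻⁵)(2.020)(33) = 2.00×10⁻³ m

ΔL = 0.200 cm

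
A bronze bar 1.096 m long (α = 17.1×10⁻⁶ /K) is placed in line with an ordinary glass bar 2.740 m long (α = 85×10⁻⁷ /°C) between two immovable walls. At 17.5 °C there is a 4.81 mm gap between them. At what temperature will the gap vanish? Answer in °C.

T = 132 °C

α₁L₁ = 1.87416×10⁻⁵ m/K, α₂L₂ = 2.329×10⁻⁵ m/K → total 4.20316×10⁻⁵ m/K
ΔT = g/(α₁L₁+α₂L₂) = 4.81×10⁻³ / 4.20316×10⁻⁵ = 114.44 K
T = 17.5 + 114.44 = 131.94 °C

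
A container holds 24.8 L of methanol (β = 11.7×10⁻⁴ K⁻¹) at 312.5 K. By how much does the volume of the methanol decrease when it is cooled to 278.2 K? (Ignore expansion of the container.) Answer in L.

|ΔT| = |278.2 − 312.5| = 34.3 K
ΔV = βV₀ΔT = (11.7×10⁻⁴)(24.8)(34.3) = 0.995 L

ΔV = 0.995 L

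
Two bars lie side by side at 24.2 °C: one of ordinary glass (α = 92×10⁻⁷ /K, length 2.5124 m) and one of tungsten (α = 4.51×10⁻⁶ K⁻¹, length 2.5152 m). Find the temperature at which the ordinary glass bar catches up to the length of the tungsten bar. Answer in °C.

Equal length when α₁L₁ΔT − α₂L₂ΔT = L₂ − L₁ = 2.80×10⁻³ m
α₁L₁ = 2.311408×10⁻⁵, α₂L₂ = 1.1343552×10⁻⁵ → Δ(αL) = 1.1770528×10⁻⁵ m/K
ΔT = 2.80×10⁻³ / 1.1770528×10⁻⁵ = 237.882 K, so T = 24.2 + 237.882 = 262.082 °C

T = 262.1 °C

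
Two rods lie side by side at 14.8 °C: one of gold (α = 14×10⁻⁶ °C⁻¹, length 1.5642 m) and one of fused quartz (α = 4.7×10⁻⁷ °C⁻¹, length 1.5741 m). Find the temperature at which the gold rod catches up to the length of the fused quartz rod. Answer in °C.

T = 482.7 °C

L₁(1 + α₁ΔT) = L₂(1 + α₂ΔT) ⇒ ΔT = (L₂ − L₁)/(α₁L₁ − α₂L₂)
L₂ − L₁ = 1.5741 − 1.5642 = 9.90×10⁻³ m
α₁L₁ − α₂L₂ = 14×10⁻⁶×1.5642 − 4.7×10⁻⁷×1.5741 = 2.1158973×10⁻⁵ m/K
ΔT = 9.90×10⁻³ / 2.1158973×10⁻⁵ = 467.887 K
T = 14.8 + 467.887 = 482.687 °C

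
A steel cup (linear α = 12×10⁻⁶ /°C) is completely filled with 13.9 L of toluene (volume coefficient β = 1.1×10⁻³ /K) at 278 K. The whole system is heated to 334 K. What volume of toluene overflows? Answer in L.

The cup also expands: β_container ≈ 3α = 3.6×10⁻⁵ /K
Net overflow = V₀(β_liq − 3α_cont)ΔT
β − 3α = 1.10×10⁻³ − 3.6×10⁻⁵ = 1.064×10⁻³ /K; ΔT = 56 K
ΔV = 13.9 × 1.064×10⁻³ × 56 = 0.828 L

0.828 L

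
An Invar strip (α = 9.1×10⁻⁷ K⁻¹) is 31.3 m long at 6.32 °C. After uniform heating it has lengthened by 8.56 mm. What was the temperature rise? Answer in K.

ΔT = 301 K

ΔL = αL₀ΔT ⇒ ΔT = ΔL / (αL₀)
ΔT = 8.56×10⁻³ m / (9.1×10⁻⁷ × 31.3 m) = 300.53 K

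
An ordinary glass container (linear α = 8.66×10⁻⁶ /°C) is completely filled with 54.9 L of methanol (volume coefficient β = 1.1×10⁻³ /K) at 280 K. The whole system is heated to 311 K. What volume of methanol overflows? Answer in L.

1.83 L

The container also expands: β_container ≈ 3α = 2.598×10⁻⁵ /K
Net overflow = V₀(β_liq − 3α_cont)ΔT
β − 3α = 1.10×10⁻³ − 2.598×10⁻⁵ = 1.07402×10⁻³ /K; ΔT = 31 K
ΔV = 54.9 × 1.07402×10⁻³ × 31 = 1.83 L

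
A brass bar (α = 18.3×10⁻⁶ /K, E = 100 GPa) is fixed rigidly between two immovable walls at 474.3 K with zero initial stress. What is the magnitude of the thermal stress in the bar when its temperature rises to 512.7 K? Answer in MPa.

Fully constrained: the free strain ε = αΔT is blocked, so σ = Eε = EαΔT.
|ΔT| = 38.4 K
σ = 100×10⁹ × 18.3×10⁻⁶ × 38.4 = 7.03×10⁷ Pa

σ = 70.3 MPa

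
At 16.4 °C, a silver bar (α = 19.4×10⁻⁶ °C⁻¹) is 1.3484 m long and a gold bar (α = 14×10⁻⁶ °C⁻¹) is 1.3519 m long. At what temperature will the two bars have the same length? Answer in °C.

L₁(1 + α₁ΔT) = L₂(1 + α₂ΔT) ⇒ ΔT = (L₂ − L₁)/(α₁L₁ − α₂L₂)
L₂ − L₁ = 1.3519 − 1.3484 = 3.50×10⁻³ m
α₁L₁ − α₂L₂ = 19.4×10⁻⁶×1.3484 − 14×10⁻⁶×1.3519 = 7.23236×10⁻⁶ m/K
ΔT = 3.50×10⁻³ / 7.23236×10⁻⁶ = 483.936 K
T = 16.4 + 483.936 = 500.336 °C

T = 500.3 °C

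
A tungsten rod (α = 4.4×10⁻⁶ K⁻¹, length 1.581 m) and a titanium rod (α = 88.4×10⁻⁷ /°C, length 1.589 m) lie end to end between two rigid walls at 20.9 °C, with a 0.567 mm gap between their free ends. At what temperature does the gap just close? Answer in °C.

T = 47.9 °C

α₁L₁ = 6.9564×10⁻⁶ m/K, α₂L₂ = 1.404676×10⁻⁵ m/K → total 2.100316×10⁻⁵ m/K
ΔT = g/(α₁L₁+α₂L₂) = 5.67×10⁻⁴ / 2.100316×10⁻⁵ = 26.996 K
T = 20.9 + 26.996 = 47.896 °C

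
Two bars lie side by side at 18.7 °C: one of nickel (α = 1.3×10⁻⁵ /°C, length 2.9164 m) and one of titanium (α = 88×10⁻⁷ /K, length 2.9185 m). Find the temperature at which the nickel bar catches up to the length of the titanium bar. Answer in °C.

T = 190.4 °C

L₁(1 + α₁ΔT) = L₂(1 + α₂ΔT) ⇒ ΔT = (L₂ − L₁)/(α₁L₁ − α₂L₂)
L₂ − L₁ = 2.9185 − 2.9164 = 2.10×10⁻³ m
α₁L₁ − α₂L₂ = 1.3×10⁻⁵×2.9164 − 88×10⁻⁷×2.9185 = 1.22304×10⁻⁵ m/K
ΔT = 2.10×10⁻³ / 1.22304×10⁻⁵ = 171.703 K
T = 18.7 + 171.703 = 190.403 °C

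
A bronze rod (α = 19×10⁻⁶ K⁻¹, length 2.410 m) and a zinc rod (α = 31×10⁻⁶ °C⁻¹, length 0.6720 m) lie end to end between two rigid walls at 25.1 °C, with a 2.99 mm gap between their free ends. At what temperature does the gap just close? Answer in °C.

T = 70.0 °C

Gap closes when ΔL₁ + ΔL₂ = 2.99 mm = 2.99×10⁻³ m
(α₁L₁ + α₂L₂)ΔT = g
α₁L₁ + α₂L₂ = 19×10⁻⁶×2.410 + 31×10⁻⁶×0.6720 = 6.6622×10⁻⁵ m/K
ΔT = 2.99×10⁻³ / 6.6622×10⁻⁵ = 44.880 K
T = 25.1 + 44.880 = 69.980 °C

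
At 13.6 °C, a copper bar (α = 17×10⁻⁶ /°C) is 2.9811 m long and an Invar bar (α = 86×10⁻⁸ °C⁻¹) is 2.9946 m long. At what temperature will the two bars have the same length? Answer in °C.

L₁(1 + α₁ΔT) = L₂(1 + α₂ΔT) ⇒ ΔT = (L₂ − L₁)/(α₁L₁ − α₂L₂)
L₂ − L₁ = 2.9946 − 2.9811 = 1.35×10⁻² m
α₁L₁ − α₂L₂ = 17×10⁻⁶×2.9811 − 86×10⁻⁸×2.9946 = 4.8103344×10⁻⁵ m/K
ΔT = 1.35×10⁻² / 4.8103344×10⁻⁵ = 280.646 K
T = 13.6 + 280.646 = 294.246 °C

T = 294.2 °C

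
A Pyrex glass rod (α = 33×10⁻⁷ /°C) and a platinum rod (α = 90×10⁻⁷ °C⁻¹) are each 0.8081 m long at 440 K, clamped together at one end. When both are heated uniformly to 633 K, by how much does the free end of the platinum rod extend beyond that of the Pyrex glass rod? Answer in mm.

ΔT = 193 K
Pyrex glass: ΔL = 33×10⁻⁷ × 0.8081 m × 193 = 5.1468×10⁻⁴ m = 0.51468 mm
platinum: ΔL = 90×10⁻⁷ × 0.8081 m × 193 = 1.4037×10⁻³ m = 1.4037 mm
difference = 1.4037 − 0.51468 = 0.88902 mm

0.889 mm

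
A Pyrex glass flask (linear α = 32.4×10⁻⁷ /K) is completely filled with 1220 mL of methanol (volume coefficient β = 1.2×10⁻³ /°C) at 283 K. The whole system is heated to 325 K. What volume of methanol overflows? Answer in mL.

61.0 mL

The flask also expands: β_container ≈ 3α = 9.72×10⁻⁶ /K
Net overflow = V₀(β_liq − 3α_cont)ΔT
β − 3α = 1.20×10⁻³ − 9.72×10⁻⁶ = 1.19028×10⁻³ /K; ΔT = 42 K
ΔV = 1220 × 1.19028×10⁻³ × 42 = 61.0 mL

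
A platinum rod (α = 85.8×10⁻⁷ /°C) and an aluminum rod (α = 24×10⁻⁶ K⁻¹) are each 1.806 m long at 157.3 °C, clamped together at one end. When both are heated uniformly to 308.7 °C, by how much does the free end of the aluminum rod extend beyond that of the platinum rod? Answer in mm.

ΔT = 151.4 K
platinum: ΔL = 85.8×10⁻⁷ × 1.806 m × 151.4 = 2.3460×10⁻³ m = 2.3460 mm
aluminum: ΔL = 24×10⁻⁶ × 1.806 m × 151.4 = 6.5623×10⁻³ m = 6.5623 mm
difference = 6.5623 − 2.3460 = 4.2163 mm

4.22 mm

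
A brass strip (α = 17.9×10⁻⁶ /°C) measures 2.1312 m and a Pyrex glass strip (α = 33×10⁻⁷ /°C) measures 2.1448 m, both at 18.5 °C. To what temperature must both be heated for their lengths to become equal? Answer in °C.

L₁(1 + α₁ΔT) = L₂(1 + α₂ΔT) ⇒ ΔT = (L₂ − L₁)/(α₁L₁ − α₂L₂)
L₂ − L₁ = 2.1448 − 2.1312 = 1.36×10⁻² m
α₁L₁ − α₂L₂ = 17.9×10⁻⁶×2.1312 − 33×10⁻⁷×2.1448 = 3.107064×10⁻⁵ m/K
ΔT = 1.36×10⁻² / 3.107064×10⁻⁵ = 437.712 K
T = 18.5 + 437.712 = 456.212 °C

T = 456.2 °C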